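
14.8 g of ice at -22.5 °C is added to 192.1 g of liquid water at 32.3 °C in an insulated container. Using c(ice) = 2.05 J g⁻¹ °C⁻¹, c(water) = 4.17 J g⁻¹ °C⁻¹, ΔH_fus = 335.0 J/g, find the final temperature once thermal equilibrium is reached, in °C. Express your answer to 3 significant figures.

Heat to bring ice to 0 °C and melt it: q₁ = 14.8×2.05×22.5 + 14.8×335.0 = 5640.7 J
Heat the water can supply cooling to 0 °C: 192.1×4.17×32.3 = 25874.1 J > q₁, so all ice melts.
Energy balance: 192.1×4.17×(32.3 − T) = 5640.7 + 14.8×4.17×(T − 0)
801.057(32.3 − T) = 5640.7 + 61.716 T
25874.1 − 5640.7 = 862.773 T
T = 20233.4 / 862.773 = 23.45 °C

T_f = 23.5 °C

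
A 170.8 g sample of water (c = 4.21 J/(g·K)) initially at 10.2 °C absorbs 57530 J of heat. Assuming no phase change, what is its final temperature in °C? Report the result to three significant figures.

T_f = 90.2 °C

ΔT = q / (m c) = 57530 / (170.8 × 4.21) = 80.01 °C
T_f = 10.2 + 80.01 = 90.21 °C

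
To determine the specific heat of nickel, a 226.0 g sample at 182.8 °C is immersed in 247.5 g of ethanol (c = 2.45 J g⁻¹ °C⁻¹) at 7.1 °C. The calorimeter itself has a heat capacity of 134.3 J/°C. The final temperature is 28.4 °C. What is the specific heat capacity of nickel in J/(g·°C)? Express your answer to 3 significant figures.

c = 0.452 J/(g·°C)

q_gained = (247.5 × 2.45 + 134.3) × (28.4 − 7.1) = 15780 J
q_lost = 226.0 × c × (182.8 − 28.4) = 34894.4 c
Set equal: c = 15780 / 34894.4 = 0.452 J/(g·°C)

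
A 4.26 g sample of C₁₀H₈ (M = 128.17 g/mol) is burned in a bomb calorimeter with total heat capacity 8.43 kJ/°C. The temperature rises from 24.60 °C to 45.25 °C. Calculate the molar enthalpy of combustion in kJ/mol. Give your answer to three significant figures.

ΔH = -5240 kJ/mol

ΔT = 45.25 − 24.60 = 20.65 °C
q_cal = C_cal × ΔT = 8.43 × 20.65 = 174.0795 kJ
n = 4.26 / 128.17 = 0.03324 mol
q_rxn = −q_cal = -174.0795 kJ
ΔH = -174.0795 / 0.03324 = -5237 kJ/mol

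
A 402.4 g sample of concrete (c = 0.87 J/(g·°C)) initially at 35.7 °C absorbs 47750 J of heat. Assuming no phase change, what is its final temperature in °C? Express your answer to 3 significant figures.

T_f = 172 °C

ΔT = q / (m c) = 47750 / (402.4 × 0.87) = 136.4 °C
T_f = 35.7 + 136.4 = 172.1 °C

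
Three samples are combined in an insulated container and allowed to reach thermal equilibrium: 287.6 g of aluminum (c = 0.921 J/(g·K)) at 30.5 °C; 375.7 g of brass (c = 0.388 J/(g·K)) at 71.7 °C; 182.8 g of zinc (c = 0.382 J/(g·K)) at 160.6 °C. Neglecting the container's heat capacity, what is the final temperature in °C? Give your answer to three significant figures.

T_f = 61.9 °C

Σ mᵢcᵢ(T − Tᵢ) = 0  ⇒  T = Σ mᵢcᵢTᵢ / Σ mᵢcᵢ
Σ mᵢcᵢ = 287.6×0.921 + 375.7×0.388 + 182.8×0.382 = 480.4808
Σ mᵢcᵢTᵢ = 264.8796×30.5 + 145.7716×71.7 + 69.8296×160.6 = 29745
T = 29745 / 480.4808 = 61.91 °C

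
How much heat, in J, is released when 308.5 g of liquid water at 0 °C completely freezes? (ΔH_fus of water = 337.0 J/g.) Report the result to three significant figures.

q = 104000 J

q = m × ΔH_fus = 308.5 × 337.0 = 104000 J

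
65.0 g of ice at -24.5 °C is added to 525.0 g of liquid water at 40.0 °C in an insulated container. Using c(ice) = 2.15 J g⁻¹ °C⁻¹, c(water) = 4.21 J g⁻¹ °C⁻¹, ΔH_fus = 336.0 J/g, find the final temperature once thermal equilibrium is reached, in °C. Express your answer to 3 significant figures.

T_f = 25.4 °C

Heat to bring ice to 0 °C and melt it: q₁ = 65.0×2.15×24.5 + 65.0×336.0 = 25264 J
Heat the water can supply cooling to 0 °C: 525.0×4.21×40.0 = 88410.0 J > q₁, so all ice melts.
Energy balance: 525.0×4.21×(40.0 − T) = 25264 + 65.0×4.21×(T − 0)
2210.25(40.0 − T) = 25264 + 273.65 T
88410.0 − 25264 = 2483.90 T
T = 63146.0 / 2483.90 = 25.42 °C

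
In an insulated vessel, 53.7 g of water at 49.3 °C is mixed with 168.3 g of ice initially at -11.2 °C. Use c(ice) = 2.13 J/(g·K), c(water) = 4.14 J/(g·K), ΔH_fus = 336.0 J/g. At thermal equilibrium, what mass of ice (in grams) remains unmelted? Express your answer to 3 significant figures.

m_ice remaining = 148 g

Heat to warm all ice to 0 °C: 168.3×2.13×11.2 = 4015.0 J
Heat released by water cooling to 0 °C: 53.7×4.14×49.3 = 10960 J
10960 J < 4015.0 + 168.3×336.0 = 60563.8 J, so not all ice melts; final T = 0 °C.
Heat left for melting: 10960 − 4015.0 = 6945.0 J
Mass melted = 6945.0 / 336.0 = 20.67 g
Ice remaining = 168.3 − 20.67 = 147.63 g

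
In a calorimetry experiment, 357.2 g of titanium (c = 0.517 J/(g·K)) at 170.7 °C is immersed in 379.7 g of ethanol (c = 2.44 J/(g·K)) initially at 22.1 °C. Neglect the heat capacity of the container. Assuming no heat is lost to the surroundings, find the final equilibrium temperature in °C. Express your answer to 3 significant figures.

Heat lost by titanium = heat gained by ethanol.
(357.2)(0.517)(170.7 − T) = (379.7)(2.44)(T − 22.1)
184.6724 (170.7 − T) = 926.468 (T − 22.1)
31524 − 184.6724 T = 926.468 T − 20475
51999 = 1111.1404 T
T = 46.80 °C

T_f = 46.8 °C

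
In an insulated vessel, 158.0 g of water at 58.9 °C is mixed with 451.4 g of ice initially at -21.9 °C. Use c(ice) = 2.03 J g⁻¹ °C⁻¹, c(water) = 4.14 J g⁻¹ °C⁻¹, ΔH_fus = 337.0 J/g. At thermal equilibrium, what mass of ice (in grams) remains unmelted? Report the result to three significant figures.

Heat to warm all ice to 0 °C: 451.4×2.03×21.9 = 20068 J
Heat released by water cooling to 0 °C: 158.0×4.14×58.9 = 38528 J
38528 J < 20068 + 451.4×337.0 = 172189.8 J, so not all ice melts; final T = 0 °C.
Heat left for melting: 38528 − 20068 = 18460 J
Mass melted = 18460 / 337.0 = 54.78 g
Ice remaining = 451.4 − 54.78 = 396.62 g

m_ice remaining = 397 g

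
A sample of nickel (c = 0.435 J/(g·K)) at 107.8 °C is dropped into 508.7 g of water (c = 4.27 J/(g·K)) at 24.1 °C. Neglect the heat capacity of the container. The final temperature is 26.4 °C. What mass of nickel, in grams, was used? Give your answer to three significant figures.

q_gained = (508.7 × 4.27) × (26.4 − 24.1) = 4996 J
q_lost = m × 0.435 × (107.8 − 26.4) = 35.409 m
m = 4996 / 35.409 = 141 g

m = 141 g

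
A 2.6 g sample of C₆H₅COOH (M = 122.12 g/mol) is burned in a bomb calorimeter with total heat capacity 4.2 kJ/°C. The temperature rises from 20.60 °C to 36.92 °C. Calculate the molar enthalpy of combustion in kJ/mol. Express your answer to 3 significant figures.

ΔH = -3220 kJ/mol

ΔT = 36.92 − 20.60 = 16.32 °C
q_cal = C_cal × ΔT = 4.2 × 16.32 = 68.544 kJ
n = 2.6 / 122.12 = 0.02129 mol
q_rxn = −q_cal = -68.544 kJ
ΔH = -68.544 / 0.02129 = -3220 kJ/mol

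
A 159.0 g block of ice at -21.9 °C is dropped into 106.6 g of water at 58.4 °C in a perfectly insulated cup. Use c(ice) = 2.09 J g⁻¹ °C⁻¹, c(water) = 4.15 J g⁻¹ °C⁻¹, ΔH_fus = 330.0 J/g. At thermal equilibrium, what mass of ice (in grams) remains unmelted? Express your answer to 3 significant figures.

Heat to warm all ice to 0 °C: 159.0×2.09×21.9 = 7277.6 J
Heat released by water cooling to 0 °C: 106.6×4.15×58.4 = 25836 J
25836 J < 7277.6 + 159.0×330.0 = 59747.6 J, so not all ice melts; final T = 0 °C.
Heat left for melting: 25836 − 7277.6 = 18558.4 J
Mass melted = 18558.4 / 330.0 = 56.24 g
Ice remaining = 159.0 − 56.24 = 102.76 g

m_ice remaining = 103 g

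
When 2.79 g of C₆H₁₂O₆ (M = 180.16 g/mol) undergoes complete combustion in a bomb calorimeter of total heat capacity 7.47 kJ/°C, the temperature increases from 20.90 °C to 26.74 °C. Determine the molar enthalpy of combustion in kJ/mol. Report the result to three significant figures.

ΔH = -2820 kJ/mol

ΔT = 26.74 − 20.90 = 5.84 °C
q_cal = C_cal × ΔT = 7.47 × 5.84 = 43.6248 kJ
n = 2.79 / 180.16 = 0.01549 mol
q_rxn = −q_cal = -43.6248 kJ
ΔH = -43.6248 / 0.01549 = -2816 kJ/mol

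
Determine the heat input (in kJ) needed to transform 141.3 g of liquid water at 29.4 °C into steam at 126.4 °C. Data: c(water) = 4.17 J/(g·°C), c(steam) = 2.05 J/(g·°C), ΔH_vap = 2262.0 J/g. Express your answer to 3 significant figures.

q1 (heat water 29.4→100.0 °C): 141.3 × 4.17 × 70.6 = 41599 J
q2 (vaporize at 100 °C): 141.3 × 2262.0 = 319621 J
q3 (heat steam 100.0→126.4 °C): 141.3 × 2.05 × 26.4 = 7647 J
Total: 41599 + 319621 + 7647 = 368867 J = 369 kJ

q = 369 kJ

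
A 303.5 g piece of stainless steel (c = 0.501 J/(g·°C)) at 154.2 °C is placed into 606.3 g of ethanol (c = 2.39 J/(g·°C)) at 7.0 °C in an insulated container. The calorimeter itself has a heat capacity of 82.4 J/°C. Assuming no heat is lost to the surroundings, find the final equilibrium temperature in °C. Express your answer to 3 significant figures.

Heat lost by stainless steel = heat gained by ethanol + calorimeter.
(303.5)(0.501)(154.2 − T) = [(606.3)(2.39) + 82.4](T − 7.0)
152.0535 (154.2 − T) = 1531.457 (T − 7.0)
23447 − 152.0535 T = 1531.457 T − 10720
34167 = 1683.5105 T
T = 20.30 °C

T_f = 20.3 °C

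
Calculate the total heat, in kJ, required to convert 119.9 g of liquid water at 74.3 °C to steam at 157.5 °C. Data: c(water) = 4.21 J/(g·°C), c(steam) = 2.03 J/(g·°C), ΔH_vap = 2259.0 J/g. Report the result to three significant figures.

q1 (heat water 74.3→100.0 °C): 119.9 × 4.21 × 25.7 = 12973 J
q2 (vaporize at 100 °C): 119.9 × 2259.0 = 270854 J
q3 (heat steam 100.0→157.5 °C): 119.9 × 2.03 × 57.5 = 13995 J
Total: 12973 + 270854 + 13995 = 297822 J = 298 kJ

q = 298 kJ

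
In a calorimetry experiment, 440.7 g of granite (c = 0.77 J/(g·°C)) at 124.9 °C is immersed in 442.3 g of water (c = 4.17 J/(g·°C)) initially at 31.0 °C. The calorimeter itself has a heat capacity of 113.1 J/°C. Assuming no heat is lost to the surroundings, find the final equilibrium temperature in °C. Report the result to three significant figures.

T_f = 44.9 °C

Heat lost by granite = heat gained by water + calorimeter.
(440.7)(0.77)(124.9 − T) = [(442.3)(4.17) + 113.1](T − 31.0)
339.339 (124.9 − T) = 1957.491 (T − 31.0)
42383 − 339.339 T = 1957.491 T − 60682
103065 = 2296.830 T
T = 44.87 °C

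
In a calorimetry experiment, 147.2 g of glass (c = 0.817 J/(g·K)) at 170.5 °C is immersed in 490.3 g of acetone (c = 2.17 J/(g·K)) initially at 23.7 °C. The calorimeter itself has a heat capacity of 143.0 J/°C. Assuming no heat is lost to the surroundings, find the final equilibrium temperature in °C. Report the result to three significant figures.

T_f = 37.0 °C

Heat lost by glass = heat gained by acetone + calorimeter.
(147.2)(0.817)(170.5 − T) = [(490.3)(2.17) + 143.0](T − 23.7)
120.2624 (170.5 − T) = 1206.951 (T − 23.7)
20505 − 120.2624 T = 1206.951 T − 28605
49110 = 1327.2134 T
T = 37.00 °C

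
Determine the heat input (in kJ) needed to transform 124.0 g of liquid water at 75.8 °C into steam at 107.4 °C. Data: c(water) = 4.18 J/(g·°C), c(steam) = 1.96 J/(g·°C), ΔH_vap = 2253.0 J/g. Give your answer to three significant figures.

q = 294 kJ

q1 (heat water 75.8→100.0 °C): 124.0 × 4.18 × 24.2 = 12543 J
q2 (vaporize at 100 °C): 124.0 × 2253.0 = 279372 J
q3 (heat steam 100.0→107.4 °C): 124.0 × 1.96 × 7.4 = 1798 J
Total: 12543 + 279372 + 1798 = 293713 J = 294 kJ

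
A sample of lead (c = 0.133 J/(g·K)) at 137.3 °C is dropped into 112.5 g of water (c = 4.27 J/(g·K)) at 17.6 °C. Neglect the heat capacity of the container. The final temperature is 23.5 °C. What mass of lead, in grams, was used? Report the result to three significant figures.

q_gained = (112.5 × 4.27) × (23.5 − 17.6) = 2834 J
q_lost = m × 0.133 × (137.3 − 23.5) = 15.1354 m
m = 2834 / 15.1354 = 187 g

m = 187 g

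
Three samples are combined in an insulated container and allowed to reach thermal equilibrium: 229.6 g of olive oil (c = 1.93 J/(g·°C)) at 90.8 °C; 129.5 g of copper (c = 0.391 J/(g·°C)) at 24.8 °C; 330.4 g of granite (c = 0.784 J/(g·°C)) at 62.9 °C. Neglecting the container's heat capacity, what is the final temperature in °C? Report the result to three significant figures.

T_f = 76.8 °C

Σ mᵢcᵢ(T − Tᵢ) = 0  ⇒  T = Σ mᵢcᵢTᵢ / Σ mᵢcᵢ
Σ mᵢcᵢ = 229.6×1.93 + 129.5×0.391 + 330.4×0.784 = 752.7961
Σ mᵢcᵢTᵢ = 443.128×90.8 + 50.6345×24.8 + 259.0336×62.9 = 57785
T = 57785 / 752.7961 = 76.76 °C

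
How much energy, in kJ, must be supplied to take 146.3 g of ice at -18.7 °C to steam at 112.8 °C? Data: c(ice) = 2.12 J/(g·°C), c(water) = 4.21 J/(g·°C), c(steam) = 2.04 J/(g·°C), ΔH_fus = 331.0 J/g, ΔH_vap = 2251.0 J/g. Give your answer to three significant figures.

q1 (heat ice -18.7→0.0 °C): 146.3 × 2.12 × 18.7 = 5800 J
q2 (melt at 0 °C): 146.3 × 331.0 = 48425 J
q3 (heat water 0.0→100.0 °C): 146.3 × 4.21 × 100.0 = 61592 J
q4 (vaporize at 100 °C): 146.3 × 2251.0 = 329321 J
q5 (heat steam 100.0→112.8 °C): 146.3 × 2.04 × 12.8 = 3820 J
Total: 5800 + 48425 + 61592 + 329321 + 3820 = 448958 J = 449 kJ

q = 449 kJ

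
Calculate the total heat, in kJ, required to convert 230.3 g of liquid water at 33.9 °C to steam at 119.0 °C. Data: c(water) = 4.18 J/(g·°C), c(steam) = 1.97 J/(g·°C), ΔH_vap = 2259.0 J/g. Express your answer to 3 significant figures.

q = 592 kJ

q1 (heat water 33.9→100.0 °C): 230.3 × 4.18 × 66.1 = 63631 J
q2 (vaporize at 100 °C): 230.3 × 2259.0 = 520248 J
q3 (heat steam 100.0→119.0 °C): 230.3 × 1.97 × 19.0 = 8620 J
Total: 63631 + 520248 + 8620 = 592499 J = 592 kJ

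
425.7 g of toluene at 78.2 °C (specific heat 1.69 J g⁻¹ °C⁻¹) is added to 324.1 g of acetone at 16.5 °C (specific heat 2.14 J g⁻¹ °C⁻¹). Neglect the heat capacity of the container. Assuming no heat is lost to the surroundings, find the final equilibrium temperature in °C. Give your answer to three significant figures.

Heat lost by toluene = heat gained by acetone.
(425.7)(1.69)(78.2 − T) = (324.1)(2.14)(T − 16.5)
719.433 (78.2 − T) = 693.574 (T − 16.5)
56260 − 719.433 T = 693.574 T − 11444
67704 = 1413.007 T
T = 47.91 °C

T_f = 47.9 °C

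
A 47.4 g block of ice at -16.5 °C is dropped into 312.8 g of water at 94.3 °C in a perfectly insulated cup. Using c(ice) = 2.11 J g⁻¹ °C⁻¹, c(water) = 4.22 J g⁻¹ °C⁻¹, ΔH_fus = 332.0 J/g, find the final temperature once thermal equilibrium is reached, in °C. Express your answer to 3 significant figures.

T_f = 70.5 °C

Heat to bring ice to 0 °C and melt it: q₁ = 47.4×2.11×16.5 + 47.4×332.0 = 17387 J
Heat the water can supply cooling to 0 °C: 312.8×4.22×94.3 = 124478 J > q₁, so all ice melts.
Energy balance: 312.8×4.22×(94.3 − T) = 17387 + 47.4×4.22×(T − 0)
1320.016(94.3 − T) = 17387 + 200.028 T
124478 − 17387 = 1520.044 T
T = 107091 / 1520.044 = 70.45 °C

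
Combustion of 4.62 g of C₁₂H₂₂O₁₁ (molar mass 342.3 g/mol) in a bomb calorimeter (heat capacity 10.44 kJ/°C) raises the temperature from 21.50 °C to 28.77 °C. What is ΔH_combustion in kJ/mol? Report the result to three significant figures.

ΔH = -5620 kJ/mol

ΔT = 28.77 − 21.50 = 7.27 °C
q_cal = C_cal × ΔT = 10.44 × 7.27 = 75.8988 kJ
n = 4.62 / 342.3 = 0.01350 mol
q_rxn = −q_cal = -75.8988 kJ
ΔH = -75.8988 / 0.01350 = -5622 kJ/mol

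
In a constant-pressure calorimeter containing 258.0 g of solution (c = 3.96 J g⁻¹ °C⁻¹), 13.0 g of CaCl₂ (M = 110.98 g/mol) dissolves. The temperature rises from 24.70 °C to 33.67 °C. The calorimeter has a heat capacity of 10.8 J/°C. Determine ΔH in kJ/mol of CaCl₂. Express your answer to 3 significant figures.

ΔH = -79.1 kJ/mol

|ΔT| = |33.67 − 24.70| = 8.97 °C
|q_surr| = (258.0 × 3.96 + 10.8) × 8.97 = 1032.48 × 8.97 = 9261 J
n(CaCl₂) = 13.0 / 110.98 = 0.1171 mol
Temperature rose, so q_rxn = −|q_surr| = -9.261 kJ
ΔH = q_rxn / n = -79.09 kJ/mol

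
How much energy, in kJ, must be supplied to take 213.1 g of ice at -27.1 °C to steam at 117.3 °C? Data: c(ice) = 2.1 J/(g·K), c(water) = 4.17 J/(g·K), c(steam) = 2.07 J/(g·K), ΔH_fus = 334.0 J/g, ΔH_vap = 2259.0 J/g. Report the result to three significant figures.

q1 (heat ice -27.1→0.0 °C): 213.1 × 2.1 × 27.1 = 12128 J
q2 (melt at 0 °C): 213.1 × 334.0 = 71175 J
q3 (heat water 0.0→100.0 °C): 213.1 × 4.17 × 100.0 = 88863 J
q4 (vaporize at 100 °C): 213.1 × 2259.0 = 481393 J
q5 (heat steam 100.0→117.3 °C): 213.1 × 2.07 × 17.3 = 7631 J
Total: 12128 + 71175 + 88863 + 481393 + 7631 = 661190 J = 661 kJ

q = 661 kJ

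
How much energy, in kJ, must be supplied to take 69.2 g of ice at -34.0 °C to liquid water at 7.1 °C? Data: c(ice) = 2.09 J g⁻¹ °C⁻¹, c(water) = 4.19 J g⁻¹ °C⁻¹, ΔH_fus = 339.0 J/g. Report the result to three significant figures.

q1 (heat ice -34.0→0.0 °C): 69.2 × 2.09 × 34.0 = 4917 J
q2 (melt at 0 °C): 69.2 × 339.0 = 23459 J
q3 (heat water 0.0→7.1 °C): 69.2 × 4.19 × 7.1 = 2059 J
Total: 4917 + 23459 + 2059 = 30435 J = 30.4 kJ

q = 30.4 kJ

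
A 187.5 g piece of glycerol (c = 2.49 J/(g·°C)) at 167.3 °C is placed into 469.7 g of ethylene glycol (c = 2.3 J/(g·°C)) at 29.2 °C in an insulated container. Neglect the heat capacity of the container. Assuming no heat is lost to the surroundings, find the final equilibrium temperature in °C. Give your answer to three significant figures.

Heat lost by glycerol = heat gained by ethylene glycol.
(187.5)(2.49)(167.3 − T) = (469.7)(2.3)(T − 29.2)
466.875 (167.3 − T) = 1080.31 (T − 29.2)
78108 − 466.875 T = 1080.31 T − 31545
109653 = 1547.185 T
T = 70.87 °C

T_f = 70.9 °C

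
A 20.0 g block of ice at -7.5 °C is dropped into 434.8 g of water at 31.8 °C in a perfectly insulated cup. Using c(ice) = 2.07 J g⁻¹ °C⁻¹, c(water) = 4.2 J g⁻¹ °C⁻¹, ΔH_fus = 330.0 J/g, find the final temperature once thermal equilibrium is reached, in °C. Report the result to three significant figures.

Heat to bring ice to 0 °C and melt it: q₁ = 20.0×2.07×7.5 + 20.0×330.0 = 6910.5 J
Heat the water can supply cooling to 0 °C: 434.8×4.2×31.8 = 58071.9 J > q₁, so all ice melts.
Energy balance: 434.8×4.2×(31.8 − T) = 6910.5 + 20.0×4.2×(T − 0)
1826.16(31.8 − T) = 6910.5 + 84 T
58071.9 − 6910.5 = 1910.16 T
T = 51161.4 / 1910.16 = 26.78 °C

T_f = 26.8 °C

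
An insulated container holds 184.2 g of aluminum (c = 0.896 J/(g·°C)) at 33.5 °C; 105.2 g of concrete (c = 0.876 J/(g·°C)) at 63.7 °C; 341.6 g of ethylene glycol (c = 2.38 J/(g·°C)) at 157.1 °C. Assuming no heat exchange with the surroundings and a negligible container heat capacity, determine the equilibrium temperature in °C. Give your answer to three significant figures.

T_f = 130 °C

Σ mᵢcᵢ(T − Tᵢ) = 0  ⇒  T = Σ mᵢcᵢTᵢ / Σ mᵢcᵢ
Σ mᵢcᵢ = 184.2×0.896 + 105.2×0.876 + 341.6×2.38 = 1070.2064
Σ mᵢcᵢTᵢ = 165.0432×33.5 + 92.1552×63.7 + 813.008×157.1 = 139120
T = 139120 / 1070.2064 = 130.0 °C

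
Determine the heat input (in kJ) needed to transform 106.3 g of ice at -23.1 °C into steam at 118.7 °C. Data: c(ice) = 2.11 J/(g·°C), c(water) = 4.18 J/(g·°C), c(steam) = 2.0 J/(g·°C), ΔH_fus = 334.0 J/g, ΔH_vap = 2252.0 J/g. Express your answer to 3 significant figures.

q1 (heat ice -23.1→0.0 °C): 106.3 × 2.11 × 23.1 = 5181 J
q2 (melt at 0 °C): 106.3 × 334.0 = 35504 J
q3 (heat water 0.0→100.0 °C): 106.3 × 4.18 × 100.0 = 44433 J
q4 (vaporize at 100 °C): 106.3 × 2252.0 = 239388 J
q5 (heat steam 100.0→118.7 °C): 106.3 × 2.0 × 18.7 = 3976 J
Total: 5181 + 35504 + 44433 + 239388 + 3976 = 328482 J = 328 kJ

q = 328 kJ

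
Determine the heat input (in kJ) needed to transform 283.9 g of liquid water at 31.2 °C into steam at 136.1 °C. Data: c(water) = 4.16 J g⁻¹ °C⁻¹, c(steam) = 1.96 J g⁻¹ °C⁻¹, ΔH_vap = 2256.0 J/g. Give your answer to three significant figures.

q = 742 kJ

q1 (heat water 31.2→100.0 °C): 283.9 × 4.16 × 68.8 = 81254 J
q2 (vaporize at 100 °C): 283.9 × 2256.0 = 640478 J
q3 (heat steam 100.0→136.1 °C): 283.9 × 1.96 × 36.1 = 20088 J
Total: 81254 + 640478 + 20088 = 741820 J = 742 kJ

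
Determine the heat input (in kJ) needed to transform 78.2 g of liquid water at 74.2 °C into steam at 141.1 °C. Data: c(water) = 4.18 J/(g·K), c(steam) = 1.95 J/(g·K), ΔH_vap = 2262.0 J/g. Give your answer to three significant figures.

q = 192 kJ

q1 (heat water 74.2→100.0 °C): 78.2 × 4.18 × 25.8 = 8433 J
q2 (vaporize at 100 °C): 78.2 × 2262.0 = 176888 J
q3 (heat steam 100.0→141.1 °C): 78.2 × 1.95 × 41.1 = 6267 J
Total: 8433 + 176888 + 6267 = 191588 J = 192 kJ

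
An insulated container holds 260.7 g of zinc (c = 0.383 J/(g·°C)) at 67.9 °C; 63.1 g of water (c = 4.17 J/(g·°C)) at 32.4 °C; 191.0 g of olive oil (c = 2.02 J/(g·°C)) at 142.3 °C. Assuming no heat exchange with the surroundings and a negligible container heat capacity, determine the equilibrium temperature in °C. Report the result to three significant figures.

Σ mᵢcᵢ(T − Tᵢ) = 0  ⇒  T = Σ mᵢcᵢTᵢ / Σ mᵢcᵢ
Σ mᵢcᵢ = 260.7×0.383 + 63.1×4.17 + 191.0×2.02 = 748.7951
Σ mᵢcᵢTᵢ = 99.8481×67.9 + 263.127×32.4 + 385.82×142.3 = 70207
T = 70207 / 748.7951 = 93.76 °C

T_f = 93.8 °C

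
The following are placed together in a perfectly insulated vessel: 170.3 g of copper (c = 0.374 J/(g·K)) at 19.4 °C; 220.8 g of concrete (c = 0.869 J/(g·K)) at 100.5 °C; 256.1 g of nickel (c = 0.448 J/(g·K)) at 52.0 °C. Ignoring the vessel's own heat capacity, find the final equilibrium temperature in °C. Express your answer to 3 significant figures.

Σ mᵢcᵢ(T − Tᵢ) = 0  ⇒  T = Σ mᵢcᵢTᵢ / Σ mᵢcᵢ
Σ mᵢcᵢ = 170.3×0.374 + 220.8×0.869 + 256.1×0.448 = 370.3002
Σ mᵢcᵢTᵢ = 63.6922×19.4 + 191.8752×100.5 + 114.7328×52.0 = 26485
T = 26485 / 370.3002 = 71.52 °C

T_f = 71.5 °C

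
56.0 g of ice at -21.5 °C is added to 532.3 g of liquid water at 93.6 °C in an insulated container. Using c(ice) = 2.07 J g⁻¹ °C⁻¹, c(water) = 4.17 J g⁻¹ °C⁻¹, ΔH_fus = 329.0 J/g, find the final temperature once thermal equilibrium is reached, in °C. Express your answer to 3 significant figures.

Heat to bring ice to 0 °C and melt it: q₁ = 56.0×2.07×21.5 + 56.0×329.0 = 20916 J
Heat the water can supply cooling to 0 °C: 532.3×4.17×93.6 = 207763 J > q₁, so all ice melts.
Energy balance: 532.3×4.17×(93.6 − T) = 20916 + 56.0×4.17×(T − 0)
2219.691(93.6 − T) = 20916 + 233.52 T
207763 − 20916 = 2453.211 T
T = 186847 / 2453.211 = 76.16 °C

T_f = 76.2 °C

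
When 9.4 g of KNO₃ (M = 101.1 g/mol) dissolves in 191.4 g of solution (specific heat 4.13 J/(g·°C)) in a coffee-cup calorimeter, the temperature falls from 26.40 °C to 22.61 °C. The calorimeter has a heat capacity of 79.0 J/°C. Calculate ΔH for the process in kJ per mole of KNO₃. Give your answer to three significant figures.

ΔH = 35.4 kJ/mol

|ΔT| = |22.61 − 26.40| = 3.79 °C
|q_surr| = (191.4 × 4.13 + 79.0) × 3.79 = 869.482 × 3.79 = 3295 J
n(KNO₃) = 9.4 / 101.1 = 0.09298 mol
Temperature fell, so q_rxn = +|q_surr| = 3.295 kJ
ΔH = q_rxn / n = 35.44 kJ/mol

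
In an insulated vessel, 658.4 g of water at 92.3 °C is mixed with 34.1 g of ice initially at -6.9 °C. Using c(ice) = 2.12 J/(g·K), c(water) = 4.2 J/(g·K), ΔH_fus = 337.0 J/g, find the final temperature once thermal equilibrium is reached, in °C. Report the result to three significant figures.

Heat to bring ice to 0 °C and melt it: q₁ = 34.1×2.12×6.9 + 34.1×337.0 = 11991 J
Heat the water can supply cooling to 0 °C: 658.4×4.2×92.3 = 255235 J > q₁, so all ice melts.
Energy balance: 658.4×4.2×(92.3 − T) = 11991 + 34.1×4.2×(T − 0)
2765.28(92.3 − T) = 11991 + 143.22 T
255235 − 11991 = 2908.50 T
T = 243244 / 2908.50 = 83.63 °C

T_f = 83.6 °C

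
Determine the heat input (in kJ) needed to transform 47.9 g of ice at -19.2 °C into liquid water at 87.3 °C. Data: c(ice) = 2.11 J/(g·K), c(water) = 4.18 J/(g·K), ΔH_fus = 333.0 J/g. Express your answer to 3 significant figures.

q = 35.4 kJ

q1 (heat ice -19.2→0.0 °C): 47.9 × 2.11 × 19.2 = 1941 J
q2 (melt at 0 °C): 47.9 × 333.0 = 15951 J
q3 (heat water 0.0→87.3 °C): 47.9 × 4.18 × 87.3 = 17479 J
Total: 1941 + 15951 + 17479 = 35371 J = 35.4 kJ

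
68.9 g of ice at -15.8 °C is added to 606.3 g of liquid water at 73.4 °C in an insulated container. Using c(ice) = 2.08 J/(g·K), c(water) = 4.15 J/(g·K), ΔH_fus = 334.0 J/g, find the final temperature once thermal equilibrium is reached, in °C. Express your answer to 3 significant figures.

T_f = 56.9 °C

Heat to bring ice to 0 °C and melt it: q₁ = 68.9×2.08×15.8 + 68.9×334.0 = 25277 J
Heat the water can supply cooling to 0 °C: 606.3×4.15×73.4 = 184685 J > q₁, so all ice melts.
Energy balance: 606.3×4.15×(73.4 − T) = 25277 + 68.9×4.15×(T − 0)
2516.145(73.4 − T) = 25277 + 285.935 T
184685 − 25277 = 2802.080 T
T = 159408 / 2802.080 = 56.89 °C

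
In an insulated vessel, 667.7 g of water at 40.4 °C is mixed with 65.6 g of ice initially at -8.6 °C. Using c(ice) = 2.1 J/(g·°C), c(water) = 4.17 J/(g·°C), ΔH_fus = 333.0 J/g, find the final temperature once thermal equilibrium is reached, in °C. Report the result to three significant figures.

Heat to bring ice to 0 °C and melt it: q₁ = 65.6×2.1×8.6 + 65.6×333.0 = 23030 J
Heat the water can supply cooling to 0 °C: 667.7×4.17×40.4 = 112486 J > q₁, so all ice melts.
Energy balance: 667.7×4.17×(40.4 − T) = 23030 + 65.6×4.17×(T − 0)
2784.309(40.4 − T) = 23030 + 273.552 T
112486 − 23030 = 3057.861 T
T = 89456 / 3057.861 = 29.25 °C

T_f = 29.3 °C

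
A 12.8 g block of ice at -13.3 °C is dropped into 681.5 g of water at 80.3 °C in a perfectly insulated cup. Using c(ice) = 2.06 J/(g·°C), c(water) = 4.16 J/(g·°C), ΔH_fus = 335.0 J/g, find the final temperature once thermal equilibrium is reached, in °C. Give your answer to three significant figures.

T_f = 77.2 °C

Heat to bring ice to 0 °C and melt it: q₁ = 12.8×2.06×13.3 + 12.8×335.0 = 4638.7 J
Heat the water can supply cooling to 0 °C: 681.5×4.16×80.3 = 227654 J > q₁, so all ice melts.
Energy balance: 681.5×4.16×(80.3 − T) = 4638.7 + 12.8×4.16×(T − 0)
2835.04(80.3 − T) = 4638.7 + 53.248 T
227654 − 4638.7 = 2888.288 T
T = 223015.3 / 2888.288 = 77.21 °C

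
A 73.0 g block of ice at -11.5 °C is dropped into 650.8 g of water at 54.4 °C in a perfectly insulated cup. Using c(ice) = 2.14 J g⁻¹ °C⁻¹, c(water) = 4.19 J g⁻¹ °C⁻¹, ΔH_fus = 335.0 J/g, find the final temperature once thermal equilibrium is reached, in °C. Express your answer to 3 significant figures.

T_f = 40.3 °C

Heat to bring ice to 0 °C and melt it: q₁ = 73.0×2.14×11.5 + 73.0×335.0 = 26252 J
Heat the water can supply cooling to 0 °C: 650.8×4.19×54.4 = 148341 J > q₁, so all ice melts.
Energy balance: 650.8×4.19×(54.4 − T) = 26252 + 73.0×4.19×(T − 0)
2726.852(54.4 − T) = 26252 + 305.87 T
148341 − 26252 = 3032.722 T
T = 122089 / 3032.722 = 40.26 °C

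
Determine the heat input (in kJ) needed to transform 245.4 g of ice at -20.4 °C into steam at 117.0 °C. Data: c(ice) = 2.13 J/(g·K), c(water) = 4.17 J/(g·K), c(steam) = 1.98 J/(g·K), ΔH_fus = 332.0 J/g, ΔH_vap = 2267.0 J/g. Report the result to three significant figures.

q1 (heat ice -20.4→0.0 °C): 245.4 × 2.13 × 20.4 = 10663 J
q2 (melt at 0 °C): 245.4 × 332.0 = 81473 J
q3 (heat water 0.0→100.0 °C): 245.4 × 4.17 × 100.0 = 102332 J
q4 (vaporize at 100 °C): 245.4 × 2267.0 = 556322 J
q5 (heat steam 100.0→117.0 °C): 245.4 × 1.98 × 17.0 = 8260 J
Total: 10663 + 81473 + 102332 + 556322 + 8260 = 759050 J = 759 kJ

q = 759 kJ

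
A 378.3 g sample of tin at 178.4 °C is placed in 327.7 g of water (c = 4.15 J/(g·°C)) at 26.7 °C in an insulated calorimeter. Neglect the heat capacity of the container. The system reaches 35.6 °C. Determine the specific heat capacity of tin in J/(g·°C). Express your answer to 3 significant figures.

c = 0.224 J/(g·°C)

q_gained = (327.7 × 4.15) × (35.6 − 26.7) = 12100 J
q_lost = 378.3 × c × (178.4 − 35.6) = 54021.24 c
Set equal: c = 12100 / 54021.24 = 0.224 J/(g·°C)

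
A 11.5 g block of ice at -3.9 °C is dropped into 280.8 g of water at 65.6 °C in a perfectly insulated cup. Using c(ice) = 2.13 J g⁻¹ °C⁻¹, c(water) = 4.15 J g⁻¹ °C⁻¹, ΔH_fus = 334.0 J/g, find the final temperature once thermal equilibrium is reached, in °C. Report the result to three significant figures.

T_f = 59.8 °C

Heat to bring ice to 0 °C and melt it: q₁ = 11.5×2.13×3.9 + 11.5×334.0 = 3936.5 J
Heat the water can supply cooling to 0 °C: 280.8×4.15×65.6 = 76445.0 J > q₁, so all ice melts.
Energy balance: 280.8×4.15×(65.6 − T) = 3936.5 + 11.5×4.15×(T − 0)
1165.32(65.6 − T) = 3936.5 + 47.725 T
76445.0 − 3936.5 = 1213.045 T
T = 72508.5 / 1213.045 = 59.77 °C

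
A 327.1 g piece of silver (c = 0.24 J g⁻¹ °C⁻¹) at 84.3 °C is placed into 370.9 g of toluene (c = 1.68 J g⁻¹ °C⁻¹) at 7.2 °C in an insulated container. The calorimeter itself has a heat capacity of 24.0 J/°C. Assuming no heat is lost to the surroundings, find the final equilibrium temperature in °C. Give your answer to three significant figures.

Heat lost by silver = heat gained by toluene + calorimeter.
(327.1)(0.24)(84.3 − T) = [(370.9)(1.68) + 24.0](T − 7.2)
78.504 (84.3 − T) = 647.112 (T − 7.2)
6617.9 − 78.504 T = 647.112 T − 4659.2
11277.1 = 725.616 T
T = 15.54 °C

T_f = 15.5 °C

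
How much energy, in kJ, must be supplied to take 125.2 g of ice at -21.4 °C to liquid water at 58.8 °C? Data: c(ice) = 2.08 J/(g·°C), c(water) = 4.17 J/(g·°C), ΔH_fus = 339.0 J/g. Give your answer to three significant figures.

q1 (heat ice -21.4→0.0 °C): 125.2 × 2.08 × 21.4 = 5573 J
q2 (melt at 0 °C): 125.2 × 339.0 = 42443 J
q3 (heat water 0.0→58.8 °C): 125.2 × 4.17 × 58.8 = 30699 J
Total: 5573 + 42443 + 30699 = 78715 J = 78.7 kJ

q = 78.7 kJ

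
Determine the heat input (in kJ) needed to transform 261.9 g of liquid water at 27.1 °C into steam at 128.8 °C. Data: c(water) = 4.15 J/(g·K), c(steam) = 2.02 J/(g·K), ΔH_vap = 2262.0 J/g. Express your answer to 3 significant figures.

q1 (heat water 27.1→100.0 °C): 261.9 × 4.15 × 72.9 = 79234 J
q2 (vaporize at 100 °C): 261.9 × 2262.0 = 592418 J
q3 (heat steam 100.0→128.8 °C): 261.9 × 2.02 × 28.8 = 15236 J
Total: 79234 + 592418 + 15236 = 686888 J = 687 kJ

q = 687 kJ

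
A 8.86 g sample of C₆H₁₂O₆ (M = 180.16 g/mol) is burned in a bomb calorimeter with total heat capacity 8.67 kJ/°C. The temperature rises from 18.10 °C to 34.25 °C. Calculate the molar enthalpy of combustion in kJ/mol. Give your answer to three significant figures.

ΔT = 34.25 − 18.10 = 16.15 °C
q_cal = C_cal × ΔT = 8.67 × 16.15 = 140.0205 kJ
n = 8.86 / 180.16 = 0.04918 mol
q_rxn = −q_cal = -140.0205 kJ
ΔH = -140.0205 / 0.04918 = -2847 kJ/mol

ΔH = -2850 kJ/mol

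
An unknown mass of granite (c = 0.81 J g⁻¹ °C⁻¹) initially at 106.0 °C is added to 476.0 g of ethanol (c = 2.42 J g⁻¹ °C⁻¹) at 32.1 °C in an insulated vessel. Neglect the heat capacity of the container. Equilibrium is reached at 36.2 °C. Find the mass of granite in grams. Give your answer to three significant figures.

q_gained = (476.0 × 2.42) × (36.2 − 32.1) = 4723 J
q_lost = m × 0.81 × (106.0 − 36.2) = 56.538 m
m = 4723 / 56.538 = 83.5 g

m = 83.5 g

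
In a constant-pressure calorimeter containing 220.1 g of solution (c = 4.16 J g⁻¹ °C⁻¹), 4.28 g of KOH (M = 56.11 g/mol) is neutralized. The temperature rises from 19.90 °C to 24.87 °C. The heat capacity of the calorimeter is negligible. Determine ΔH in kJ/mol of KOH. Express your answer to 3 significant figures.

ΔH = -59.7 kJ/mol

|ΔT| = |24.87 − 19.90| = 4.97 °C
|q_surr| = (220.1 × 4.16) × 4.97 = 915.616 × 4.97 = 4551 J
n(KOH) = 4.28 / 56.11 = 0.07628 mol
Temperature rose, so q_rxn = −|q_surr| = -4.551 kJ
ΔH = q_rxn / n = -59.66 kJ/mol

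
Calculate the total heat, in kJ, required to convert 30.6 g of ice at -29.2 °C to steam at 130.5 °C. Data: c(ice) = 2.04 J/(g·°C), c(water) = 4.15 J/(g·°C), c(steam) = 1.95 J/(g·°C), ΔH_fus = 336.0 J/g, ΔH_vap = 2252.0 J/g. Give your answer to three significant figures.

q1 (heat ice -29.2→0.0 °C): 30.6 × 2.04 × 29.2 = 1823 J
q2 (melt at 0 °C): 30.6 × 336.0 = 10282 J
q3 (heat water 0.0→100.0 °C): 30.6 × 4.15 × 100.0 = 12699 J
q4 (vaporize at 100 °C): 30.6 × 2252.0 = 68911 J
q5 (heat steam 100.0→130.5 °C): 30.6 × 1.95 × 30.5 = 1820 J
Total: 1823 + 10282 + 12699 + 68911 + 1820 = 95535 J = 95.5 kJ

q = 95.5 kJ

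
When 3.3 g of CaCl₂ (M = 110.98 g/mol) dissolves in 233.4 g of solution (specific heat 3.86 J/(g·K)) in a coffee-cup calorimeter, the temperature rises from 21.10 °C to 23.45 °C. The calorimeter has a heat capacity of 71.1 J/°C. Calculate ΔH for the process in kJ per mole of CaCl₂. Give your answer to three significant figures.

|ΔT| = |23.45 − 21.10| = 2.35 °C
|q_surr| = (233.4 × 3.86 + 71.1) × 2.35 = 972.024 × 2.35 = 2284 J
n(CaCl₂) = 3.3 / 110.98 = 0.02974 mol
Temperature rose, so q_rxn = −|q_surr| = -2.284 kJ
ΔH = q_rxn / n = -76.80 kJ/mol

ΔH = -76.8 kJ/mol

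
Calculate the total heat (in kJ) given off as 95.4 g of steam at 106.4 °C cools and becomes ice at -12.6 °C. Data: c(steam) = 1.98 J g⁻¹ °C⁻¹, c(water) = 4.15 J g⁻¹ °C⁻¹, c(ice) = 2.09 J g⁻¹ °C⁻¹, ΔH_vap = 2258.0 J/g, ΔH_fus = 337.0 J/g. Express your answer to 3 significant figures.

q = 291 kJ

q1 (cool steam 106.4→100 °C): 95.4 × 1.98 × 6.4 = 1209 J
q2 (condense at 100 °C): 95.4 × 2258.0 = 215413 J
q3 (cool water 100→0 °C): 95.4 × 4.15 × 100.0 = 39591 J
q4 (freeze at 0 °C): 95.4 × 337.0 = 32150 J
q5 (cool ice 0→-12.6 °C): 95.4 × 2.09 × 12.6 = 2512 J
Total: 1209 + 215413 + 39591 + 32150 + 2512 = 290875 J = 291 kJ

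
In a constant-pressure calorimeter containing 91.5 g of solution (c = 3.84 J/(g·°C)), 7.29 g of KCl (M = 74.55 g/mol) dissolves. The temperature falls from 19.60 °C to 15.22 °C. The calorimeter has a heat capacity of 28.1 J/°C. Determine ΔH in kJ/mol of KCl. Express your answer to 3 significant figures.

|ΔT| = |15.22 − 19.60| = 4.38 °C
|q_surr| = (91.5 × 3.84 + 28.1) × 4.38 = 379.46 × 4.38 = 1662 J
n(KCl) = 7.29 / 74.55 = 0.09779 mol
Temperature fell, so q_rxn = +|q_surr| = 1.662 kJ
ΔH = q_rxn / n = 17.00 kJ/mol

ΔH = 17.0 kJ/mol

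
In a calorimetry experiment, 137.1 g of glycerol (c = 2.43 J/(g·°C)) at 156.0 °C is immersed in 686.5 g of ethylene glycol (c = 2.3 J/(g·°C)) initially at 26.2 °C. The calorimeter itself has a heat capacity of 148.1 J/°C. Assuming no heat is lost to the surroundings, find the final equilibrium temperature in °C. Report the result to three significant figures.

T_f = 47.2 °C

Heat lost by glycerol = heat gained by ethylene glycol + calorimeter.
(137.1)(2.43)(156.0 − T) = [(686.5)(2.3) + 148.1](T − 26.2)
333.153 (156.0 − T) = 1727.05 (T − 26.2)
51972 − 333.153 T = 1727.05 T − 45249
97221 = 2060.203 T
T = 47.19 °C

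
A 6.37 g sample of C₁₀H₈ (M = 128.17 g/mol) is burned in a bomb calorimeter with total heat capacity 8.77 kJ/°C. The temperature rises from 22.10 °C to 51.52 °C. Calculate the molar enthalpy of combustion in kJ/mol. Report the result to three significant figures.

ΔH = -5190 kJ/mol

ΔT = 51.52 − 22.10 = 29.42 °C
q_cal = C_cal × ΔT = 8.77 × 29.42 = 258.0134 kJ
n = 6.37 / 128.17 = 0.04970 mol
q_rxn = −q_cal = -258.0134 kJ
ΔH = -258.0134 / 0.04970 = -5191 kJ/mol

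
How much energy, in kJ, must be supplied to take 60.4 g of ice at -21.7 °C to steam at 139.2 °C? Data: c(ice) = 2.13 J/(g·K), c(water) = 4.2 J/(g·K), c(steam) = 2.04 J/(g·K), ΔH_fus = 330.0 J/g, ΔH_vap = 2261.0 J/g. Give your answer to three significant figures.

q1 (heat ice -21.7→0.0 °C): 60.4 × 2.13 × 21.7 = 2792 J
q2 (melt at 0 °C): 60.4 × 330.0 = 19932 J
q3 (heat water 0.0→100.0 °C): 60.4 × 4.2 × 100.0 = 25368 J
q4 (vaporize at 100 °C): 60.4 × 2261.0 = 136564 J
q5 (heat steam 100.0→139.2 °C): 60.4 × 2.04 × 39.2 = 4830 J
Total: 2792 + 19932 + 25368 + 136564 + 4830 = 189486 J = 189 kJ

q = 189 kJ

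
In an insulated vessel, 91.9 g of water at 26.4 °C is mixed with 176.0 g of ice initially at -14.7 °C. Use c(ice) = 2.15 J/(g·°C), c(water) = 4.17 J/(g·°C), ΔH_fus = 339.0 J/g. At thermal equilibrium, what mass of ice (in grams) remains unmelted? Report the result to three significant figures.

m_ice remaining = 163 g

Heat to warm all ice to 0 °C: 176.0×2.15×14.7 = 5562.5 J
Heat released by water cooling to 0 °C: 91.9×4.17×26.4 = 10117 J
10117 J < 5562.5 + 176.0×339.0 = 65226.5 J, so not all ice melts; final T = 0 °C.
Heat left for melting: 10117 − 5562.5 = 4554.5 J
Mass melted = 4554.5 / 339.0 = 13.44 g
Ice remaining = 176.0 − 13.44 = 162.56 g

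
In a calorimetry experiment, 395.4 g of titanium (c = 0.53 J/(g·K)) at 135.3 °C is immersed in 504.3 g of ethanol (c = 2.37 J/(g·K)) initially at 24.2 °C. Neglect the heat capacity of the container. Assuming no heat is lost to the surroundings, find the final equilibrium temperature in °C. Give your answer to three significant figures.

Heat lost by titanium = heat gained by ethanol.
(395.4)(0.53)(135.3 − T) = (504.3)(2.37)(T − 24.2)
209.562 (135.3 − T) = 1195.191 (T − 24.2)
28354 − 209.562 T = 1195.191 T − 28924
57278 = 1404.753 T
T = 40.77 °C

T_f = 40.8 °C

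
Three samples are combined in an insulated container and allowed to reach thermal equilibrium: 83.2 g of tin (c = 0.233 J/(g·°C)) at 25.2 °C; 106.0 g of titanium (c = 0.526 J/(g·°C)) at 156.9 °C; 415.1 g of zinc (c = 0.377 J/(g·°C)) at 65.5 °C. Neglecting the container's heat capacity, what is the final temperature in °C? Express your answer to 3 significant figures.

T_f = 84.1 °C

Σ mᵢcᵢ(T − Tᵢ) = 0  ⇒  T = Σ mᵢcᵢTᵢ / Σ mᵢcᵢ
Σ mᵢcᵢ = 83.2×0.233 + 106.0×0.526 + 415.1×0.377 = 231.6343
Σ mᵢcᵢTᵢ = 19.3856×25.2 + 55.756×156.9 + 156.4927×65.5 = 19487
T = 19487 / 231.6343 = 84.13 °C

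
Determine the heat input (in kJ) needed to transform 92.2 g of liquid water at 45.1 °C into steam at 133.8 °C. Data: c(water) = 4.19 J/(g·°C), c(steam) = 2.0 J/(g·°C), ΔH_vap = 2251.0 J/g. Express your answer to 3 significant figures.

q1 (heat water 45.1→100.0 °C): 92.2 × 4.19 × 54.9 = 21209 J
q2 (vaporize at 100 °C): 92.2 × 2251.0 = 207542 J
q3 (heat steam 100.0→133.8 °C): 92.2 × 2.0 × 33.8 = 6233 J
Total: 21209 + 207542 + 6233 = 234984 J = 235 kJ

q = 235 kJ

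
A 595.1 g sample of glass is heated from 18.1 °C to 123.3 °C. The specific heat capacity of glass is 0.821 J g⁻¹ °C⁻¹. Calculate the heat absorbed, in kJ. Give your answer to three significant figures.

q = m c ΔT = 595.1 × 0.821 × (123.3 − 18.1)
q = 595.1 × 0.821 × 105.2 = 51400 J = 51.4 kJ

q = 51.4 kJ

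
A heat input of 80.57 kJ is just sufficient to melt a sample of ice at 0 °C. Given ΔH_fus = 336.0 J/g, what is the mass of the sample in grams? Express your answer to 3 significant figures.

m = q / ΔH_fus = 80570 J / 336.0 J/g = 240 g

m = 240 g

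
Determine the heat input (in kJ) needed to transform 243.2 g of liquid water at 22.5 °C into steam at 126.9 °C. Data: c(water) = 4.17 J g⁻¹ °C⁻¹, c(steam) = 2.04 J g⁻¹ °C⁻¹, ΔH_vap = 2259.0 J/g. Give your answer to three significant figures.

q = 641 kJ

q1 (heat water 22.5→100.0 °C): 243.2 × 4.17 × 77.5 = 78596 J
q2 (vaporize at 100 °C): 243.2 × 2259.0 = 549389 J
q3 (heat steam 100.0→126.9 °C): 243.2 × 2.04 × 26.9 = 13346 J
Total: 78596 + 549389 + 13346 = 641331 J = 641 kJ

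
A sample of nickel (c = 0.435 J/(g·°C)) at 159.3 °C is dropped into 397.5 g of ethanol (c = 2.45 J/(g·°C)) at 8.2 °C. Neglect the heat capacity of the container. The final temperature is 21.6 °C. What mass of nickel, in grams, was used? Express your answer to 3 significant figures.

q_gained = (397.5 × 2.45) × (21.6 − 8.2) = 13050 J
q_lost = m × 0.435 × (159.3 − 21.6) = 59.8995 m
m = 13050 / 59.8995 = 218 g

m = 218 g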